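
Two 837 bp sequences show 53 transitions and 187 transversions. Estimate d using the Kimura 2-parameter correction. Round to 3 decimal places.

0.363

P = 53/837 ≈ 0.063321 and Q = 187/837 ≈ 0.223417.
Under the Kimura two-parameter model, d = −½ ln(1 − 2P − Q) − ¼ ln(1 − 2Q).
1 − 2P − Q = 0.649941, giving −½ ln(0.649941) = 0.215437.
1 − 2Q = 0.553166, giving −¼ ln(0.553166) = 0.148024.
d = 0.215437 + 0.148024 = 0.363461.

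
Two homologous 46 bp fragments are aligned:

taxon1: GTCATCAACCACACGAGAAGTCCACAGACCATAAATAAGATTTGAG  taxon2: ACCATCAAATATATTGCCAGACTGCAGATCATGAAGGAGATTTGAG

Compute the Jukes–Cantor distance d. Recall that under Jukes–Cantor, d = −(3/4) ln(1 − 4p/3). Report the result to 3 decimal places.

The sequences differ at 17 of 46 sites, so p = 17/46 ≈ 0.369565.
d = −(3/4) ln(1 − 4p/3) = −0.75 ln(1 − 0.492753) = −0.75 ln(0.507247)
  = −0.75 × (-0.678757) = 0.509068 substitutions/site.

0.509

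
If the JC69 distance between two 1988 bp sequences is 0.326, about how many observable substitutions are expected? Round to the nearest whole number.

Invert JC69: p = (3/4)(1 − e^(−4d/3)) = 0.75 × (1 − e^(-0.434667)) = 0.75 × (1 − 0.647480) = 0.264390.
Expected differing sites = pL ≈ 0.264390 × 1988 = 525.60732 ≈ 526.

526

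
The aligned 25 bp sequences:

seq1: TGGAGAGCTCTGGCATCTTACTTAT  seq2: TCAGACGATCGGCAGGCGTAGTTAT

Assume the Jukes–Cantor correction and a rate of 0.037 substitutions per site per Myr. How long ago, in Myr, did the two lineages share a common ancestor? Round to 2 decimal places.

11.98

The sequences differ at 13 of 25 sites, so p = 13/25 = 0.52.
d = −(3/4) ln(1 − 4p/3) = −0.75 ln(1 − 0.693333) = −0.75 ln(0.306667)
  = −0.75 × (-1.181993) = 0.886495 substitutions/site.
Under a molecular clock d = 2μt, so t = d/(2μ) = 0.886495 / (2 × 0.037) = 11.98 Myr.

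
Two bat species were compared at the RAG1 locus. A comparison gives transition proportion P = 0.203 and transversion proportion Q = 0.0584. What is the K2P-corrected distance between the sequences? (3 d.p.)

0.343

Under the Kimura two-parameter model, d = −½ ln(1 − 2P − Q) − ¼ ln(1 − 2Q).
1 − 2P − Q = 0.5356, giving −½ ln(0.5356) = 0.312184.
1 − 2Q = 0.8832, giving −¼ ln(0.8832) = 0.031051.
d = 0.312184 + 0.031051 = 0.343235.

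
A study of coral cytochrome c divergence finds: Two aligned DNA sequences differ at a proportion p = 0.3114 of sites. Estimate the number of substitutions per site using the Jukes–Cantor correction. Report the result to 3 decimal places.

d = −(3/4) ln(1 − 4p/3) = −0.75 ln(1 − 0.4152) = −0.75 ln(0.5848)
  = −0.75 × (-0.536485) = 0.402364 substitutions/site.

0.402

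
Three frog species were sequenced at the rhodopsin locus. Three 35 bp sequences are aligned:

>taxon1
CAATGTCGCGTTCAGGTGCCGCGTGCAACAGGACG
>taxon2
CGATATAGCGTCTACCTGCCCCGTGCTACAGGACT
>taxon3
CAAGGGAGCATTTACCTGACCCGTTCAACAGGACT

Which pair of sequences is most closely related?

taxon2 and taxon3

taxon1–taxon2: 10/35 differ, p = 0.286, d = 0.360.
taxon1–taxon3: 11/35 differ, p = 0.314, d = 0.407.
taxon2–taxon3: 9/35 differ, p = 0.257, d = 0.315.
The smallest distance is between taxon2 and taxon3.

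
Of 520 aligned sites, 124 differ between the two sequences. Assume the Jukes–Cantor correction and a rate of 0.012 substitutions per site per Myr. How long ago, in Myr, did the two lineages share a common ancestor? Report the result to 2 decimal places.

p = 124/520 ≈ 0.238462.
d = −(3/4) ln(1 − 4p/3) = −0.75 ln(1 − 0.317949) = −0.75 ln(0.682051)
  = −0.75 × (-0.382651) = 0.286988 substitutions/site.
Under a molecular clock d = 2μt, so t = d/(2μ) = 0.286988 / (2 × 0.012) = 11.96 Myr.

11.96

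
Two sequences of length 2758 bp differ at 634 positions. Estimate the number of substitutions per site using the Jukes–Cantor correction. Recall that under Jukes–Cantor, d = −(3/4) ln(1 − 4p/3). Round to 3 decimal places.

0.275

p = 634/2758 ≈ 0.229877.
d = −(3/4) ln(1 − 4p/3) = −0.75 ln(1 − 0.306503) = −0.75 ln(0.693497)
  = −0.75 × (-0.366008) = 0.274506 substitutions/site.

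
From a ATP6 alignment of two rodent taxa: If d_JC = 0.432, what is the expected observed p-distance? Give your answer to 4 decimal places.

0.3284

p = (3/4)(1 − e^(−4d/3)) = 0.75 × (1 − e^(-0.576)) = 0.75 × (1 − 0.562142) = 0.328394.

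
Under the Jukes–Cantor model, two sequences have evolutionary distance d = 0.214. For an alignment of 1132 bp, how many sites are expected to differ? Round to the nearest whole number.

Invert JC69: p = (3/4)(1 − e^(−4d/3)) = 0.75 × (1 − e^(-0.285333)) = 0.75 × (1 − 0.751764) = 0.186177.
Expected differing sites = pL ≈ 0.186177 × 1132 = 210.752364 ≈ 211.

211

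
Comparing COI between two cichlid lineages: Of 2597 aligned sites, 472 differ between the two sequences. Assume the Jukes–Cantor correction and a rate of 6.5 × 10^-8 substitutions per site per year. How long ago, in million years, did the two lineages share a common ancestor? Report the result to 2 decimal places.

p = 472/2597 ≈ 0.181748.
d = −(3/4) ln(1 − 4p/3) = −0.75 ln(1 − 0.242331) = −0.75 ln(0.757669)
  = −0.75 × (-0.277509) = 0.208132 substitutions/site.
Under a molecular clock d = 2μt, so t = d/(2μ) = 0.208132 / (2 × 6.5 × 10^-8) = 1.60 million years.

1.60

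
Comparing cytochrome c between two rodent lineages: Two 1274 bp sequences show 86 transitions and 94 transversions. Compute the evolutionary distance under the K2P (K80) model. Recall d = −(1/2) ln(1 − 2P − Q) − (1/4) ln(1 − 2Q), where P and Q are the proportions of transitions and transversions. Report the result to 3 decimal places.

P = 86/1274 ≈ 0.067504 and Q = 94/1274 ≈ 0.073783.
Under the Kimura two-parameter model, d = −½ ln(1 − 2P − Q) − ¼ ln(1 − 2Q).
1 − 2P − Q = 0.791209, giving −½ ln(0.791209) = 0.117097.
1 − 2Q = 0.852434, giving −¼ ln(0.852434) = 0.039915.
d = 0.117097 + 0.039915 = 0.157012.

0.157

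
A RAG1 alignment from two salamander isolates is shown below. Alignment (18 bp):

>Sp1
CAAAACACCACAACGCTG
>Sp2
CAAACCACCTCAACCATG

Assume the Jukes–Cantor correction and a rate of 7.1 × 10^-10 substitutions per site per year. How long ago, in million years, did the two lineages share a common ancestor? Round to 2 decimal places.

The sequences differ at 4 of 18 sites (5, 10, 15, 16), so p = 4/18 ≈ 0.222222.
d = −(3/4) ln(1 − 4p/3) = −0.75 ln(1 − 0.296296) = −0.75 ln(0.703704)
  = −0.75 × (-0.351397) = 0.263548 substitutions/site.
Under a molecular clock d = 2μt, so t = d/(2μ) = 0.263548 / (2 × 7.1 × 10^-10) = 185.60 million years.

185.60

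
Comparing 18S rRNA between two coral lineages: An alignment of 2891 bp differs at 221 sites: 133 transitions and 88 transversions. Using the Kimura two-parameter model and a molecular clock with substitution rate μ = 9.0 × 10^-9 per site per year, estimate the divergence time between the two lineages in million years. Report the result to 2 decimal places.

4.50

P = 133/2891 ≈ 0.046005 and Q = 88/2891 ≈ 0.030439.
Under the Kimura two-parameter model, d = −½ ln(1 − 2P − Q) − ¼ ln(1 − 2Q).
1 − 2P − Q = 0.877551, giving −½ ln(0.877551) = 0.065310.
1 − 2Q = 0.939122, giving −¼ ln(0.939122) = 0.015702.
d = 0.065310 + 0.015702 = 0.081012.
Under a molecular clock d = 2μt, so t = d/(2μ) = 0.081012 / (2 × 9.0 × 10^-9) = 4.50 million years.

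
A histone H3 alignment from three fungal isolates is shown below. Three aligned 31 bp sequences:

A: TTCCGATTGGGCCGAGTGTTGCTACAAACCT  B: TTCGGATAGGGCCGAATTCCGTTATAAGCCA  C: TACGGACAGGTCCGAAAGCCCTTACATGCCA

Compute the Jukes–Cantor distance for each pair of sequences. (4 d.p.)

A–B: 10/31 sites differ → p ≈ 0.322581, d = −0.75 ln(1 − 0.430108) = 0.421731 ≈ 0.4217.
A–C: 14/31 sites differ → p ≈ 0.451613, d = −0.75 ln(1 − 0.602151) = 0.691262 ≈ 0.6913.
B–C: 8/31 sites differ → p ≈ 0.258065, d = −0.75 ln(1 − 0.344087) = 0.316295 ≈ 0.3163.

d(A,B) = 0.4217, d(A,C) = 0.6913, d(B,C) = 0.3163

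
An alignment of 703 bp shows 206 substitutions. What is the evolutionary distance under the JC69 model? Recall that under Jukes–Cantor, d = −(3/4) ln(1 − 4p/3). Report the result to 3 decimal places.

0.372

p = 206/703 ≈ 0.29303.
d = −(3/4) ln(1 − 4p/3) = −0.75 ln(1 − 0.390707) = −0.75 ln(0.609293)
  = −0.75 × (-0.495456) = 0.371592 substitutions/site.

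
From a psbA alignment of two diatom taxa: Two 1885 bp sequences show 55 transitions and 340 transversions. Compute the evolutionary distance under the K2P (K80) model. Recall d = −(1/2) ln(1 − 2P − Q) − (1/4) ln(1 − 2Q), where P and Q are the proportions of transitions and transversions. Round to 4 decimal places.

P = 55/1885 ≈ 0.029178 and Q = 340/1885 ≈ 0.180371.
Under the Kimura two-parameter model, d = −½ ln(1 − 2P − Q) − ¼ ln(1 − 2Q).
1 − 2P − Q = 0.761273, giving −½ ln(0.761273) = 0.136382.
1 − 2Q = 0.639258, giving −¼ ln(0.639258) = 0.111862.
d = 0.136382 + 0.111862 = 0.248244.

0.2482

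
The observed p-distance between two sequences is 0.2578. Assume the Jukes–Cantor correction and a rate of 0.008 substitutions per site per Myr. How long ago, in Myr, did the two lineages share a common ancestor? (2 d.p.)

19.74

d = −(3/4) ln(1 − 4p/3) = −0.75 ln(1 − 0.343733) = −0.75 ln(0.656267)
  = −0.75 × (-0.421188) = 0.315891 substitutions/site.
Under a molecular clock d = 2μt, so t = d/(2μ) = 0.315891 / (2 × 0.008) = 19.74 Myr.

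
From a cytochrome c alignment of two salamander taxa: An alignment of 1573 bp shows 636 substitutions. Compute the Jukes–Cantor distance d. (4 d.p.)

0.5809

p = 636/1573 ≈ 0.404323.
d = −(3/4) ln(1 − 4p/3) = −0.75 ln(1 − 0.539097) = −0.75 ln(0.460903)
  = −0.75 × (-0.774568) = 0.580926 substitutions/site.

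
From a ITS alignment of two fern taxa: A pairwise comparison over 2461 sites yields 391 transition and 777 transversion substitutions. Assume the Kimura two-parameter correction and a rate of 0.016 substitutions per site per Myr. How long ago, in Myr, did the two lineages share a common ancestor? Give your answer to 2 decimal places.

P = 391/2461 ≈ 0.158879 and Q = 777/2461 ≈ 0.315725.
Under the Kimura two-parameter model, d = −½ ln(1 − 2P − Q) − ¼ ln(1 − 2Q).
1 − 2P − Q = 0.366517, giving −½ ln(0.366517) = 0.501855.
1 − 2Q = 0.36855, giving −¼ ln(0.36855) = 0.249545.
d = 0.501855 + 0.249545 = 0.751400.
Under a molecular clock d = 2μt, so t = d/(2μ) = 0.751400 / (2 × 0.016) = 23.48 Myr.

23.48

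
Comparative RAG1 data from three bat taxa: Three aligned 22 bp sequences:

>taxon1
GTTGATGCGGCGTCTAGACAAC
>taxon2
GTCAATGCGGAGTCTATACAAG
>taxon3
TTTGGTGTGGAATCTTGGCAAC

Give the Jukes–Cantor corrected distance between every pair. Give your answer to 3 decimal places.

d(taxon1,taxon2) = 0.271, d(taxon1,taxon3) = 0.414, d(taxon2,taxon3) = 0.699

taxon1–taxon2: 5/22 sites differ → p ≈ 0.227273, d = −0.75 ln(1 − 0.303031) = 0.270761 ≈ 0.271.
taxon1–taxon3: 7/22 sites differ → p ≈ 0.318182, d = −0.75 ln(1 − 0.424243) = 0.414052 ≈ 0.414.
taxon2–taxon3: 10/22 sites differ → p ≈ 0.454545, d = −0.75 ln(1 − 0.60606) = 0.698667 ≈ 0.699.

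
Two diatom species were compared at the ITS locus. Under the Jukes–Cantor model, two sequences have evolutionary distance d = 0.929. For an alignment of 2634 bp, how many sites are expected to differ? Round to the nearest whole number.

Invert JC69: p = (3/4)(1 − e^(−4d/3)) = 0.75 × (1 − e^(-1.238667)) = 0.75 × (1 − 0.289770) = 0.532673.
Expected differing sites = pL ≈ 0.532673 × 2634 = 1403.060682 ≈ 1403.

1403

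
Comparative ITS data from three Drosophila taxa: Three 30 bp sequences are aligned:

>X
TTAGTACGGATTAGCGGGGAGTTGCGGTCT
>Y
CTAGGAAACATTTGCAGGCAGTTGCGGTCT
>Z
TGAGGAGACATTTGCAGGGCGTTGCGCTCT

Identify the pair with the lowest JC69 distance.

X–Y: 8/30 differ, p = 0.267, d = 0.330.
X–Z: 9/30 differ, p = 0.300, d = 0.383.
Y–Z: 6/30 differ, p = 0.200, d = 0.233.
The smallest distance is between Y and Z.

Y and Z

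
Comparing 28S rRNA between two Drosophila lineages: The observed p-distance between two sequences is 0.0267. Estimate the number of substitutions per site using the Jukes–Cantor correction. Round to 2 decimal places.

d = −(3/4) ln(1 − 4p/3) = −0.75 ln(1 − 0.0356) = −0.75 ln(0.9644)
  = −0.75 × (-0.036249) = 0.027187 substitutions/site.

0.03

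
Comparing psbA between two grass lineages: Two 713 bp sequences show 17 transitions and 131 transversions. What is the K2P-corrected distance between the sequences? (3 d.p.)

P = 17/713 ≈ 0.023843 and Q = 131/713 ≈ 0.183731.
Under the Kimura two-parameter model, d = −½ ln(1 − 2P − Q) − ¼ ln(1 − 2Q).
1 − 2P − Q = 0.768583, giving −½ ln(0.768583) = 0.131603.
1 − 2Q = 0.632538, giving −¼ ln(0.632538) = 0.114504.
d = 0.131603 + 0.114504 = 0.246107.

0.246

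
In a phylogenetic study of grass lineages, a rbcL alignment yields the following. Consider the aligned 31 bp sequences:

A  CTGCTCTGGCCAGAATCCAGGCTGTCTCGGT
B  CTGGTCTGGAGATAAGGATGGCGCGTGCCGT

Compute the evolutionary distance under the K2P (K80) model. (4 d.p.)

Of 31 sites, 1 differences are transitions and 13 are transversions, so P = 1/31 ≈ 0.032258 and Q = 13/31 ≈ 0.419355.
Under the Kimura two-parameter model, d = −½ ln(1 − 2P − Q) − ¼ ln(1 − 2Q).
1 − 2P − Q = 0.516129, giving −½ ln(0.516129) = 0.330699.
1 − 2Q = 0.16129, giving −¼ ln(0.16129) = 0.456138.
d = 0.330699 + 0.456138 = 0.786837.

0.7868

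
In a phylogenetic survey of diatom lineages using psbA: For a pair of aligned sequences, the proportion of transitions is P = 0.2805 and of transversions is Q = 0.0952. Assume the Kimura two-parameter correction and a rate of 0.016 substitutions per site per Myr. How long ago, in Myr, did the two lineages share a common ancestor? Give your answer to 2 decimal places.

Under the Kimura two-parameter model, d = −½ ln(1 − 2P − Q) − ¼ ln(1 − 2Q).
1 − 2P − Q = 0.3438, giving −½ ln(0.3438) = 0.533848.
1 − 2Q = 0.8096, giving −¼ ln(0.8096) = 0.052804.
d = 0.533848 + 0.052804 = 0.586652.
Under a molecular clock d = 2μt, so t = d/(2μ) = 0.586652 / (2 × 0.016) = 18.33 Myr.

18.33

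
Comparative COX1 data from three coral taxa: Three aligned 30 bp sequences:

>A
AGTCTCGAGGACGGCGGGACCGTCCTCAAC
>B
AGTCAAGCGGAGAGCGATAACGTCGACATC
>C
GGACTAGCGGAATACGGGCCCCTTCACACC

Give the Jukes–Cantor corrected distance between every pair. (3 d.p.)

A–B: 11/30 sites differ → p ≈ 0.366667, d = −0.75 ln(1 − 0.488889) = 0.503376 ≈ 0.503.
A–C: 12/30 sites differ → p = 0.4, d = −0.75 ln(1 − 0.533333) = 0.571605 ≈ 0.572.
B–C: 14/30 sites differ → p ≈ 0.466667, d = −0.75 ln(1 − 0.622223) = 0.730088 ≈ 0.730.

d(A,B) = 0.503, d(A,C) = 0.572, d(B,C) = 0.730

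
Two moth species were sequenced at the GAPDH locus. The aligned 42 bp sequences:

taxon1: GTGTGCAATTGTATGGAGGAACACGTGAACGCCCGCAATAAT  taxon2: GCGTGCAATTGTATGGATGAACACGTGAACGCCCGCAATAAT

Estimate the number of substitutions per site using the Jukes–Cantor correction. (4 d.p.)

0.0492

The sequences differ at 2 of 42 sites (2, 18), so p = 2/42 ≈ 0.047619.
d = −(3/4) ln(1 − 4p/3) = −0.75 ln(1 − 0.063492) = −0.75 ln(0.936508)
  = −0.75 × (-0.065597) = 0.049198 substitutions/site.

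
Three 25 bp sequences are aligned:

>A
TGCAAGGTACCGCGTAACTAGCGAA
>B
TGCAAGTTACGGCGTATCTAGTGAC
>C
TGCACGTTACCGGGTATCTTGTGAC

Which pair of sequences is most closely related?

A–B: 5/25 differ, p = 0.200, d = 0.233.
A–C: 7/25 differ, p = 0.280, d = 0.351.
B–C: 4/25 differ, p = 0.160, d = 0.180.
The smallest distance is between B and C.

B and C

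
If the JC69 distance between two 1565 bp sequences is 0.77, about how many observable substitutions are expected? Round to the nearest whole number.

Invert JC69: p = (3/4)(1 − e^(−4d/3)) = 0.75 × (1 − e^(-1.026667)) = 0.75 × (1 − 0.358199) = 0.481351.
Expected differing sites = pL ≈ 0.481351 × 1565 = 753.314315 ≈ 753.

753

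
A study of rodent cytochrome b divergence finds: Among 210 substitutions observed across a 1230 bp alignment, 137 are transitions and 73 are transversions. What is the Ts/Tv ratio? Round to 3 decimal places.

1.877

R = 137/73 = 1.876712… ≈ 1.877 (to 3 d.p.).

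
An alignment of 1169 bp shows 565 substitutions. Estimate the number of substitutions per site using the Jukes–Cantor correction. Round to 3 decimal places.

0.776

p = 565/1169 ≈ 0.483319.
d = −(3/4) ln(1 − 4p/3) = −0.75 ln(1 − 0.644425) = −0.75 ln(0.355575)
  = −0.75 × (-1.034019) = 0.775514 substitutions/site.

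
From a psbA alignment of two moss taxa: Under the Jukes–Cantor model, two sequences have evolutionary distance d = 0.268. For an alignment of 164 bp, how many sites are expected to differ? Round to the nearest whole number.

37

Invert JC69: p = (3/4)(1 − e^(−4d/3)) = 0.75 × (1 − e^(-0.357333)) = 0.75 × (1 − 0.699540) = 0.225345.
Expected differing sites = pL ≈ 0.225345 × 164 = 36.95658 ≈ 37.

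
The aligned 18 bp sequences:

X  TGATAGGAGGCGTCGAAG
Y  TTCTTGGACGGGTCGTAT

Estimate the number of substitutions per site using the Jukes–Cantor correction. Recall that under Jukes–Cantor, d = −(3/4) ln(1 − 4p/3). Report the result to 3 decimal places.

The sequences differ at 7 of 18 sites (2, 3, 5, 9, 11, 16, 18), so p = 7/18 ≈ 0.388889.
d = −(3/4) ln(1 − 4p/3) = −0.75 ln(1 − 0.518519) = −0.75 ln(0.481481)
  = −0.75 × (-0.730889) = 0.548167 substitutions/site.

0.548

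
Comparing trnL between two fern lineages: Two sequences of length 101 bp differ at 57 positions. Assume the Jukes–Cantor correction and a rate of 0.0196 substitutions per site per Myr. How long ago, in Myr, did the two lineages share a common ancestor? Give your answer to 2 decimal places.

26.71

p = 57/101 ≈ 0.564356.
d = −(3/4) ln(1 − 4p/3) = −0.75 ln(1 − 0.752475) = −0.75 ln(0.247525)
  = −0.75 × (-1.396244) = 1.047183 substitutions/site.
Under a molecular clock d = 2μt, so t = d/(2μ) = 1.047183 / (2 × 0.0196) = 26.71 Myr.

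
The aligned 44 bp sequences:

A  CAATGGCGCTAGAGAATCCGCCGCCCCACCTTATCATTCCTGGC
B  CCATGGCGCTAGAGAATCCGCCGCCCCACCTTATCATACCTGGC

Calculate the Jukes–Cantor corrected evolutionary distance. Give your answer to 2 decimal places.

The sequences differ at 2 of 44 sites (2, 38), so p = 2/44 ≈ 0.045455.
d = −(3/4) ln(1 − 4p/3) = −0.75 ln(1 − 0.060607) = −0.75 ln(0.939393)
  = −0.75 × (-0.062521) = 0.046891 substitutions/site.

0.05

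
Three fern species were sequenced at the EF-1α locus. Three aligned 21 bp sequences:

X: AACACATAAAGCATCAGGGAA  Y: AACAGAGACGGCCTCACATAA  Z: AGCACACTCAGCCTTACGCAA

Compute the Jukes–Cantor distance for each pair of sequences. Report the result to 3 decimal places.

X–Y: 8/21 sites differ → p ≈ 0.380952, d = −0.75 ln(1 − 0.507936) = 0.531860 ≈ 0.532.
X–Z: 8/21 sites differ → p ≈ 0.380952, d = −0.75 ln(1 − 0.507936) = 0.531860 ≈ 0.532.
Y–Z: 8/21 sites differ → p ≈ 0.380952, d = −0.75 ln(1 − 0.507936) = 0.531860 ≈ 0.532.

d(X,Y) = 0.532, d(X,Z) = 0.532, d(Y,Z) = 0.532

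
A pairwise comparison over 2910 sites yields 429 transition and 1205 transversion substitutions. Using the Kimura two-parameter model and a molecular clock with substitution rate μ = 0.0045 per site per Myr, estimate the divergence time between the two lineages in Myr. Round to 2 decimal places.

117.49

P = 429/2910 ≈ 0.147423 and Q = 1205/2910 ≈ 0.414089.
Under the Kimura two-parameter model, d = −½ ln(1 − 2P − Q) − ¼ ln(1 − 2Q).
1 − 2P − Q = 0.291065, giving −½ ln(0.291065) = 0.617104.
1 − 2Q = 0.171822, giving −¼ ln(0.171822) = 0.440324.
d = 0.617104 + 0.440324 = 1.057428.
Under a molecular clock d = 2μt, so t = d/(2μ) = 1.057428 / (2 × 0.0045) = 117.49 Myr.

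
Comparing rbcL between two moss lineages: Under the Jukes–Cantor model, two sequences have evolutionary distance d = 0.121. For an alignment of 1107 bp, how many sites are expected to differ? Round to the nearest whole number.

124

Invert JC69: p = (3/4)(1 − e^(−4d/3)) = 0.75 × (1 − e^(-0.161333)) = 0.75 × (1 − 0.851009) = 0.111743.
Expected differing sites = pL ≈ 0.111743 × 1107 = 123.699501 ≈ 124.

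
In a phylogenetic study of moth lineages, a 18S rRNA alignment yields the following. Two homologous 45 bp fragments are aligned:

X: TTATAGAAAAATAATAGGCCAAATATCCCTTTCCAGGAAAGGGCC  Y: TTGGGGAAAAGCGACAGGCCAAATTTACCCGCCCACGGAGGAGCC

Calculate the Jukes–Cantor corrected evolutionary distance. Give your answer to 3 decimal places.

0.482

The sequences differ at 16 of 45 sites, so p = 16/45 ≈ 0.355556.
d = −(3/4) ln(1 − 4p/3) = −0.75 ln(1 − 0.474075) = −0.75 ln(0.525925)
  = −0.75 × (-0.642597) = 0.481948 substitutions/site.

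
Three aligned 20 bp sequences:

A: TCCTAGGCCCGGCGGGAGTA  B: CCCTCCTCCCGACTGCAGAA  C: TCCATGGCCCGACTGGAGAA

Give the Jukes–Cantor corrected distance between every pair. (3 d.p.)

d(A,B) = 0.572, d(A,C) = 0.304, d(B,C) = 0.383

A–B: 8/20 sites differ → p = 0.4, d = −0.75 ln(1 − 0.533333) = 0.571605 ≈ 0.572.
A–C: 5/20 sites differ → p = 0.25, d = −0.75 ln(1 − 0.333333) = 0.304098 ≈ 0.304.
B–C: 6/20 sites differ → p = 0.3, d = −0.75 ln(1 − 0.4) = 0.383119 ≈ 0.383.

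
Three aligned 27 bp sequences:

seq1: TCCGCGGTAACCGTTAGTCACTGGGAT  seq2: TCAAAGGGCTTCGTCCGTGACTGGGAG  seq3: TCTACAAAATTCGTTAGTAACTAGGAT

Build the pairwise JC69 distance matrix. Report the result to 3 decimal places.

seq1–seq2: 11/27 sites differ → p ≈ 0.407407, d = −0.75 ln(1 − 0.543209) = 0.587647 ≈ 0.588.
seq1–seq3: 9/27 sites differ → p ≈ 0.333333, d = −0.75 ln(1 − 0.444444) = 0.440839 ≈ 0.441.
seq2–seq3: 11/27 sites differ → p ≈ 0.407407, d = −0.75 ln(1 − 0.543209) = 0.587647 ≈ 0.588.

d(seq1,seq2) = 0.588, d(seq1,seq3) = 0.441, d(seq2,seq3) = 0.588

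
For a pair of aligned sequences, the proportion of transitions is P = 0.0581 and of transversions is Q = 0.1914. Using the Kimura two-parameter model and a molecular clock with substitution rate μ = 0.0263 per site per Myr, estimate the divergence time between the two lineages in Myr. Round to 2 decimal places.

Under the Kimura two-parameter model, d = −½ ln(1 − 2P − Q) − ¼ ln(1 − 2Q).
1 − 2P − Q = 0.6924, giving −½ ln(0.6924) = 0.183796.
1 − 2Q = 0.6172, giving −¼ ln(0.6172) = 0.120641.
d = 0.183796 + 0.120641 = 0.304437.
Under a molecular clock d = 2μt, so t = d/(2μ) = 0.304437 / (2 × 0.0263) = 5.79 Myr.

5.79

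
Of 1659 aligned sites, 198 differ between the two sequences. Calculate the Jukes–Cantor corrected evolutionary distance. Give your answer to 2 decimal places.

p = 198/1659 ≈ 0.119349.
d = −(3/4) ln(1 − 4p/3) = −0.75 ln(1 − 0.159132) = −0.75 ln(0.840868)
  = −0.75 × (-0.173321) = 0.129991 substitutions/site.

0.13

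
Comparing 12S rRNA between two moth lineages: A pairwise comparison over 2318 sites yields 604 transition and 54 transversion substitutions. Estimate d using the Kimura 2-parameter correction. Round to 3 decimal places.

0.405

P = 604/2318 ≈ 0.260569 and Q = 54/2318 ≈ 0.023296.
Under the Kimura two-parameter model, d = −½ ln(1 − 2P − Q) − ¼ ln(1 − 2Q).
1 − 2P − Q = 0.455566, giving −½ ln(0.455566) = 0.393107.
1 − 2Q = 0.953408, giving −¼ ln(0.953408) = 0.011928.
d = 0.393107 + 0.011928 = 0.405035.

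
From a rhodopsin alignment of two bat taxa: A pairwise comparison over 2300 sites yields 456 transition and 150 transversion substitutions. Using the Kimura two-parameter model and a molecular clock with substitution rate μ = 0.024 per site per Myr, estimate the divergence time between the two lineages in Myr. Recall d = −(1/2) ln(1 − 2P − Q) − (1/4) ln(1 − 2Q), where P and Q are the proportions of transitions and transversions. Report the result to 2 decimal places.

P = 456/2300 ≈ 0.198261 and Q = 150/2300 ≈ 0.065217.
Under the Kimura two-parameter model, d = −½ ln(1 − 2P − Q) − ¼ ln(1 − 2Q).
1 − 2P − Q = 0.538261, giving −½ ln(0.538261) = 0.309706.
1 − 2Q = 0.869566, giving −¼ ln(0.869566) = 0.034940.
d = 0.309706 + 0.034940 = 0.344646.
Under a molecular clock d = 2μt, so t = d/(2μ) = 0.344646 / (2 × 0.024) = 7.18 Myr.

7.18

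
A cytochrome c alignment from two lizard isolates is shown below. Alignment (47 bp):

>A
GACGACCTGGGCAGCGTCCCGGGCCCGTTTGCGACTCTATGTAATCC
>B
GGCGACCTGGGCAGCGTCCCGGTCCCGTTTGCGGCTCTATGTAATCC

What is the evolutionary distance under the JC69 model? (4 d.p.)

The sequences differ at 3 of 47 sites (2, 23, 34), so p = 3/47 ≈ 0.06383.
d = −(3/4) ln(1 − 4p/3) = −0.75 ln(1 − 0.085107) = −0.75 ln(0.914893)
  = −0.75 × (-0.088948) = 0.066711 substitutions/site.

0.0667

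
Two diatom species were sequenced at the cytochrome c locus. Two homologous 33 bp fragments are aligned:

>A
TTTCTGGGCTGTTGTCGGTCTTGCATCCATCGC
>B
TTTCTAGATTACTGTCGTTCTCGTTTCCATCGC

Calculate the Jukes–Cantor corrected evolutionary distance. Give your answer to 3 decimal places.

The sequences differ at 9 of 33 sites (6, 8, 9, 11, 12, 18, 22, 24, 25), so p = 9/33 ≈ 0.272727.
d = −(3/4) ln(1 − 4p/3) = −0.75 ln(1 − 0.363636) = −0.75 ln(0.636364)
  = −0.75 × (-0.451985) = 0.338989 substitutions/site.

0.339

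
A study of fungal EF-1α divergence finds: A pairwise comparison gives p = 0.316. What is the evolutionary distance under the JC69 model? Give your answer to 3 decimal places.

d = −(3/4) ln(1 − 4p/3) = −0.75 ln(1 − 0.421333) = −0.75 ln(0.578667)
  = −0.75 × (-0.547028) = 0.410271 substitutions/site.

0.410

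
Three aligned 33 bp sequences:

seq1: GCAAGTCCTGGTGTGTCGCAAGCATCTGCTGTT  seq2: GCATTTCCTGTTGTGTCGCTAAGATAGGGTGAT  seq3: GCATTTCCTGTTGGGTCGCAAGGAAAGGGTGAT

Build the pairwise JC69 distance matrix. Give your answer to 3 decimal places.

d(seq1,seq2) = 0.388, d(seq1,seq3) = 0.388, d(seq2,seq3) = 0.132

seq1–seq2: 10/33 sites differ → p ≈ 0.30303, d = −0.75 ln(1 − 0.40404) = 0.388186 ≈ 0.388.
seq1–seq3: 10/33 sites differ → p ≈ 0.30303, d = −0.75 ln(1 − 0.40404) = 0.388186 ≈ 0.388.
seq2–seq3: 4/33 sites differ → p ≈ 0.121212, d = −0.75 ln(1 − 0.161616) = 0.132209 ≈ 0.132.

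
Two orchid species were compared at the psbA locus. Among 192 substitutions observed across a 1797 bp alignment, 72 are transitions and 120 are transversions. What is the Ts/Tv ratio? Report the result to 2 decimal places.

0.60

R = 72/120 = 0.60.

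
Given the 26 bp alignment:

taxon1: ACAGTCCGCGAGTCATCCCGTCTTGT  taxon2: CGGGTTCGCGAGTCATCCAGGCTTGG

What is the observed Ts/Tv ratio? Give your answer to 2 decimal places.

0.40

Transitions are A↔G and C↔T; transversions are all other mismatches.
Transitions: 2. Transversions: 5.
R = 2/5 = 0.40.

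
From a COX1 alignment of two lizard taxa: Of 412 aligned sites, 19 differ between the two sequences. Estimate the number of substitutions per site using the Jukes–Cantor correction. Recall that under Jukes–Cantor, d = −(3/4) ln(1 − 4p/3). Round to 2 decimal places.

0.05

p = 19/412 ≈ 0.046117.
d = −(3/4) ln(1 − 4p/3) = −0.75 ln(1 − 0.061489) = −0.75 ln(0.938511)
  = −0.75 × (-0.063461) = 0.047596 substitutions/site.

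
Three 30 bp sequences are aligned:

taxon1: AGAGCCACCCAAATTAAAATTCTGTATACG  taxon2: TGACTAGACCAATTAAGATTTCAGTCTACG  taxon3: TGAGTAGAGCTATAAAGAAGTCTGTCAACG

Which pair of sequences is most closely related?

taxon2 and taxon3

taxon1–taxon2: 12/30 differ, p = 0.400, d = 0.572.
taxon1–taxon3: 14/30 differ, p = 0.467, d = 0.730.
taxon2–taxon3: 8/30 differ, p = 0.267, d = 0.330.
The smallest distance is between taxon2 and taxon3.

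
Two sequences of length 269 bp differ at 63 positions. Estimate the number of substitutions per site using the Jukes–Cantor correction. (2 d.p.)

p = 63/269 ≈ 0.234201.
d = −(3/4) ln(1 − 4p/3) = −0.75 ln(1 − 0.312268) = −0.75 ln(0.687732)
  = −0.75 × (-0.374356) = 0.280767 substitutions/site.

0.28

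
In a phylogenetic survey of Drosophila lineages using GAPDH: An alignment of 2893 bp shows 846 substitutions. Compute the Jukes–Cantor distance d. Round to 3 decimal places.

0.371

p = 846/2893 ≈ 0.29243.
d = −(3/4) ln(1 − 4p/3) = −0.75 ln(1 − 0.389907) = −0.75 ln(0.610093)
  = −0.75 × (-0.494144) = 0.370608 substitutions/site.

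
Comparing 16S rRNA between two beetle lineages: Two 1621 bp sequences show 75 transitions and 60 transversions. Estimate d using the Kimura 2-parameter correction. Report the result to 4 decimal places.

0.0886

P = 75/1621 ≈ 0.046268 and Q = 60/1621 ≈ 0.037014.
Under the Kimura two-parameter model, d = −½ ln(1 − 2P − Q) − ¼ ln(1 − 2Q).
1 − 2P − Q = 0.87045, giving −½ ln(0.87045) = 0.069372.
1 − 2Q = 0.925972, giving −¼ ln(0.925972) = 0.019228.
d = 0.069372 + 0.019228 = 0.088600.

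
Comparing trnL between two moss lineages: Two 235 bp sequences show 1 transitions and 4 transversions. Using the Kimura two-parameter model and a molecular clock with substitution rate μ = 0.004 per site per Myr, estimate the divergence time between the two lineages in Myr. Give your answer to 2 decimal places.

P = 1/235 ≈ 0.004255 and Q = 4/235 ≈ 0.017021.
Under the Kimura two-parameter model, d = −½ ln(1 − 2P − Q) − ¼ ln(1 − 2Q).
1 − 2P − Q = 0.974469, giving −½ ln(0.974469) = 0.012931.
1 − 2Q = 0.965958, giving −¼ ln(0.965958) = 0.008659.
d = 0.012931 + 0.008659 = 0.021590.
Under a molecular clock d = 2μt, so t = d/(2μ) = 0.021590 / (2 × 0.004) = 2.70 Myr.

2.70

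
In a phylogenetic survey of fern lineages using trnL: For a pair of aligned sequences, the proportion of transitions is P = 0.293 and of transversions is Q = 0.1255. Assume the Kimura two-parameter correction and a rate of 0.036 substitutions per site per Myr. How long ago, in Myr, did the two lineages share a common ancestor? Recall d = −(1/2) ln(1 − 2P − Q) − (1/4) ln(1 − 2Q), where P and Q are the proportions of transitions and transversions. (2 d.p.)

Under the Kimura two-parameter model, d = −½ ln(1 − 2P − Q) − ¼ ln(1 − 2Q).
1 − 2P − Q = 0.2885, giving −½ ln(0.2885) = 0.621530.
1 − 2Q = 0.749, giving −¼ ln(0.749) = 0.072254.
d = 0.621530 + 0.072254 = 0.693784.
Under a molecular clock d = 2μt, so t = d/(2μ) = 0.693784 / (2 × 0.036) = 9.64 Myr.

9.64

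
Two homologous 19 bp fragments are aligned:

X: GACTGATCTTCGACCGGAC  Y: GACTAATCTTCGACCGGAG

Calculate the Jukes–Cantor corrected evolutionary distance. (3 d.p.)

The sequences differ at 2 of 19 sites (5, 19), so p = 2/19 ≈ 0.105263.
d = −(3/4) ln(1 − 4p/3) = −0.75 ln(1 − 0.140351) = −0.75 ln(0.859649)
  = −0.75 × (-0.151231) = 0.113423 substitutions/site.

0.113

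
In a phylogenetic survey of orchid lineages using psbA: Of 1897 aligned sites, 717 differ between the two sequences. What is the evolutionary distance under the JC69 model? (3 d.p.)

0.526

p = 717/1897 ≈ 0.377965.
d = −(3/4) ln(1 − 4p/3) = −0.75 ln(1 − 0.503953) = −0.75 ln(0.496047)
  = −0.75 × (-0.701085) = 0.525814 substitutions/site.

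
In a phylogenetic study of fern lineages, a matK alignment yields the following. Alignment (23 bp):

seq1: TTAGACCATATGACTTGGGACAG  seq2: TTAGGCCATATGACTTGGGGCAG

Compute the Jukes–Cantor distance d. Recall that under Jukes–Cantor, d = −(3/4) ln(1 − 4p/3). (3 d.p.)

The sequences differ at 2 of 23 sites (5, 20), so p = 2/23 ≈ 0.086957.
d = −(3/4) ln(1 − 4p/3) = −0.75 ln(1 − 0.115943) = −0.75 ln(0.884057)
  = −0.75 × (-0.123234) = 0.092426 substitutions/site.

0.092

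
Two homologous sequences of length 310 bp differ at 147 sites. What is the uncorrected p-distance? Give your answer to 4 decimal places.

0.4742

p = 147/310 = 0.474193… ≈ 0.4742 (to 4 d.p.).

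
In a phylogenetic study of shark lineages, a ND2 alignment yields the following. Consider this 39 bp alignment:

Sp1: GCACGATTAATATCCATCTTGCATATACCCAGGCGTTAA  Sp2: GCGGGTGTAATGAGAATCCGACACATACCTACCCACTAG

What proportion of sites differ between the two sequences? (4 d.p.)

The sequences differ at 18 of 39 positions.
p = 18/39 = 0.461538… ≈ 0.4615 (to 4 d.p.).

0.4615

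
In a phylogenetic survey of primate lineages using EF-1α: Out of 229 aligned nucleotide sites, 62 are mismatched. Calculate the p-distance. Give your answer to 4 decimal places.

0.2707

p = 62/229 = 0.270742… ≈ 0.2707 (to 4 d.p.).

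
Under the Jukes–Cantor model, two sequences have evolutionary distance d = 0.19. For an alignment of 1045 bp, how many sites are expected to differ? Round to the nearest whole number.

Invert JC69: p = (3/4)(1 − e^(−4d/3)) = 0.75 × (1 − e^(-0.253333)) = 0.75 × (1 − 0.776209) = 0.167843.
Expected differing sites = pL ≈ 0.167843 × 1045 = 175.395935 ≈ 175.

175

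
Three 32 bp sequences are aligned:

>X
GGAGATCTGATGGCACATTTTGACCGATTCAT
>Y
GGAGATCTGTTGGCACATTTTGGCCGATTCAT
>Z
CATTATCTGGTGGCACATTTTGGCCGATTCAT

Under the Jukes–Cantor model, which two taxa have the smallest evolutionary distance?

X–Y: 2/32 differ, p = 0.063, d = 0.065.
X–Z: 6/32 differ, p = 0.188, d = 0.216.
Y–Z: 5/32 differ, p = 0.156, d = 0.175.
The smallest distance is between X and Y.

X and Y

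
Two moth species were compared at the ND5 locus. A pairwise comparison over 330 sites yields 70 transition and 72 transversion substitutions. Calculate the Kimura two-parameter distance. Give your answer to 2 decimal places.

P = 70/330 ≈ 0.212121 and Q = 72/330 ≈ 0.218182.
Under the Kimura two-parameter model, d = −½ ln(1 − 2P − Q) − ¼ ln(1 − 2Q).
1 − 2P − Q = 0.357576, giving −½ ln(0.357576) = 0.514204.
1 − 2Q = 0.563636, giving −¼ ln(0.563636) = 0.143337.
d = 0.514204 + 0.143337 = 0.657541.

0.66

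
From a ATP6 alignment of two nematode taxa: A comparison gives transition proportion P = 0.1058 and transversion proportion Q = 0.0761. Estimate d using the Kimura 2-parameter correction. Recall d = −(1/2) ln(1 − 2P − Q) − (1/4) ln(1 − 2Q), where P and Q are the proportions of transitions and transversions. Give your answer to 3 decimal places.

Under the Kimura two-parameter model, d = −½ ln(1 − 2P − Q) − ¼ ln(1 − 2Q).
1 − 2P − Q = 0.7123, giving −½ ln(0.7123) = 0.169628.
1 − 2Q = 0.8478, giving −¼ ln(0.8478) = 0.041278.
d = 0.169628 + 0.041278 = 0.210906.

0.211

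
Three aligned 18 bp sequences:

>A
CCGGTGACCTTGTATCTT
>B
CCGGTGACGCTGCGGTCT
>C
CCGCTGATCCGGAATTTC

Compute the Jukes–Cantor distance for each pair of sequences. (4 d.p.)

A–B: 7/18 sites differ → p ≈ 0.388889, d = −0.75 ln(1 − 0.518519) = 0.548166 ≈ 0.5482.
A–C: 7/18 sites differ → p ≈ 0.388889, d = −0.75 ln(1 − 0.518519) = 0.548166 ≈ 0.5482.
B–C: 9/18 sites differ → p = 0.5, d = −0.75 ln(1 − 0.666667) = 0.823960 ≈ 0.8240.

d(A,B) = 0.5482, d(A,C) = 0.5482, d(B,C) = 0.8240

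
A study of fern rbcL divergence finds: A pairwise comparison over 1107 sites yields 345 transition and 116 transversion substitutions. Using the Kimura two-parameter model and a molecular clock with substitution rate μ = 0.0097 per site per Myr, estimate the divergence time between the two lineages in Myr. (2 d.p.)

36.60

P = 345/1107 ≈ 0.311653 and Q = 116/1107 ≈ 0.104788.
Under the Kimura two-parameter model, d = −½ ln(1 − 2P − Q) − ¼ ln(1 − 2Q).
1 − 2P − Q = 0.271906, giving −½ ln(0.271906) = 0.651149.
1 − 2Q = 0.790424, giving −¼ ln(0.790424) = 0.058796.
d = 0.651149 + 0.058796 = 0.709945.
Under a molecular clock d = 2μt, so t = d/(2μ) = 0.709945 / (2 × 0.0097) = 36.60 Myr.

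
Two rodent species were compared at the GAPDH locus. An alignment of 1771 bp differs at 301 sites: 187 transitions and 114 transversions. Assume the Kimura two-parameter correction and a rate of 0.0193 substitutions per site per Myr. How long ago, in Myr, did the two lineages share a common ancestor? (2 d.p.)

5.07

P = 187/1771 ≈ 0.10559 and Q = 114/1771 ≈ 0.06437.
Under the Kimura two-parameter model, d = −½ ln(1 − 2P − Q) − ¼ ln(1 − 2Q).
1 − 2P − Q = 0.72445, giving −½ ln(0.72445) = 0.161171.
1 − 2Q = 0.87126, giving −¼ ln(0.87126) = 0.034454.
d = 0.161171 + 0.034454 = 0.195625.
Under a molecular clock d = 2μt, so t = d/(2μ) = 0.195625 / (2 × 0.0193) = 5.07 Myr.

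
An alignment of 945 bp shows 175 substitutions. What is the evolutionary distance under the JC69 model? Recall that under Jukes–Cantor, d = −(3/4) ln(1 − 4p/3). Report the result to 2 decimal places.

p = 175/945 ≈ 0.185185.
d = −(3/4) ln(1 − 4p/3) = −0.75 ln(1 − 0.246913) = −0.75 ln(0.753087)
  = −0.75 × (-0.283575) = 0.212681 substitutions/site.

0.21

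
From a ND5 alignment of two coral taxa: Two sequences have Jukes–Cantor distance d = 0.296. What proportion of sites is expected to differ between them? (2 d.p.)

0.24

p = (3/4)(1 − e^(−4d/3)) = 0.75 × (1 − e^(-0.394667)) = 0.75 × (1 − 0.673904) = 0.244572.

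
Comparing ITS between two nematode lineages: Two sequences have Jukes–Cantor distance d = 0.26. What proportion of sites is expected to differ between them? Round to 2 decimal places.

0.22

p = (3/4)(1 − e^(−4d/3)) = 0.75 × (1 − e^(-0.346667)) = 0.75 × (1 − 0.707041) = 0.219719.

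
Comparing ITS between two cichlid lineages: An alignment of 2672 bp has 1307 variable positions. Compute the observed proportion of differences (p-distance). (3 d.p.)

p = 1307/2672 = 0.489146… ≈ 0.489 (to 3 d.p.).

0.489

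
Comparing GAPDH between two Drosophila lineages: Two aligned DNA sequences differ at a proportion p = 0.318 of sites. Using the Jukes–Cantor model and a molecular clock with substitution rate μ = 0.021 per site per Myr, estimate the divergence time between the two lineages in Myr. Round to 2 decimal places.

d = −(3/4) ln(1 − 4p/3) = −0.75 ln(1 − 0.424) = −0.75 ln(0.576)
  = −0.75 × (-0.551648) = 0.413736 substitutions/site.
Under a molecular clock d = 2μt, so t = d/(2μ) = 0.413736 / (2 × 0.021) = 9.85 Myr.

9.85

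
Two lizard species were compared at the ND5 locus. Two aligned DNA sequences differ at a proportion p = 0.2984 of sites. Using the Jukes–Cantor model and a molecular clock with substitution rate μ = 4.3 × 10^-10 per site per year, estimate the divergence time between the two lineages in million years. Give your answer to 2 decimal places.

d = −(3/4) ln(1 − 4p/3) = −0.75 ln(1 − 0.397867) = −0.75 ln(0.602133)
  = −0.75 × (-0.507277) = 0.380458 substitutions/site.
Under a molecular clock d = 2μt, so t = d/(2μ) = 0.380458 / (2 × 4.3 × 10^-10) = 442.39 million years.

442.39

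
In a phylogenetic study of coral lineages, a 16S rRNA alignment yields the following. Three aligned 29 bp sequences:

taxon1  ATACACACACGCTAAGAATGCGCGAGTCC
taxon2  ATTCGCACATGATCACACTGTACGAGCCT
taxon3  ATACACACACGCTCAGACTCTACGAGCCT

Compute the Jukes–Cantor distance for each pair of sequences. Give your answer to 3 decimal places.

taxon1–taxon2: 11/29 sites differ → p ≈ 0.37931, d = −0.75 ln(1 − 0.505747) = 0.528531 ≈ 0.529.
taxon1–taxon3: 7/29 sites differ → p ≈ 0.241379, d = −0.75 ln(1 − 0.321839) = 0.291278 ≈ 0.291.
taxon2–taxon3: 6/29 sites differ → p ≈ 0.206897, d = −0.75 ln(1 − 0.275863) = 0.242081 ≈ 0.242.

d(taxon1,taxon2) = 0.529, d(taxon1,taxon3) = 0.291, d(taxon2,taxon3) = 0.242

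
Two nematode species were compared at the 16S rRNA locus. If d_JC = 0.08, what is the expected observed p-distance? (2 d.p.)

p = (3/4)(1 − e^(−4d/3)) = 0.75 × (1 − e^(-0.106667)) = 0.75 × (1 − 0.898825) = 0.075881.

0.08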